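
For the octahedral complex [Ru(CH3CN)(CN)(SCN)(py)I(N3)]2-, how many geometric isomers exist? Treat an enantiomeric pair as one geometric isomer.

15

The six octahedral sites form three mutually perpendicular trans pairs.
Exhaustive case analysis gives 15 geometric isomers.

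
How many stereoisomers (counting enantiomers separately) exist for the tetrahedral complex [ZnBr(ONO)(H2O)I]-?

In a tetrahedral complex all four positions are equivalent and every pair of ligands is adjacent — there is no cis/trans distinction.
Only one geometric arrangement is possible; it has no improper symmetry element, so it exists as a pair of enantiomers (2 stereoisomers).

2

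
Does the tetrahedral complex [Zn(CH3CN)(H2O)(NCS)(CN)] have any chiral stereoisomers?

yes

All four vertices of a tetrahedron are equivalent and mutually adjacent, so cis/trans isomerism cannot arise.
Only one geometric arrangement is possible; it has no improper symmetry element, so it exists as a pair of enantiomers (2 stereoisomers).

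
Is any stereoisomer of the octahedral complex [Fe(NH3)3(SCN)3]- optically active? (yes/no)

no

In an octahedral complex each vertex has one trans partner and four cis neighbours.
The distinct arrangements are (2 in all): NH3 mer; NH3 fac.
Each arrangement has an internal mirror plane or centre of symmetry, so none is chiral.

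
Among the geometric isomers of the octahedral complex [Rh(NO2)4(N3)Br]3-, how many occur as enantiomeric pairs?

An octahedron has six vertices in three trans pairs; every non-trans pair is cis.
The distinct arrangements are (2 in all): N3 and Br mutually trans; N3 and Br mutually cis.
Each arrangement has an internal mirror plane or centre of symmetry, so none is chiral.

0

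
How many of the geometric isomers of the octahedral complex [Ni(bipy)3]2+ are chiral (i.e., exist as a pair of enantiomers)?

Each bipy is bidentate and must span two cis positions.
Only one geometric arrangement is possible; it has no improper symmetry element, so it exists as a pair of enantiomers (2 stereoisomers).

1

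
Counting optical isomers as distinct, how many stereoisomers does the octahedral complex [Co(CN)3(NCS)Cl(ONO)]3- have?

Working through the distinct placements yields 4 geometric isomers: CN mer (3 arrangements); CN fac (chiral).
One of these lacks any improper symmetry element and so occurs as an enantiomeric pair, giving 4 + 1 = 5 stereoisomers in total.

5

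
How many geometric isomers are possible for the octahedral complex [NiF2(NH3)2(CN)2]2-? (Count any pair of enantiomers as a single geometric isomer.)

An octahedron has six vertices in three trans pairs; every non-trans pair is cis.
The distinct arrangements are (5 in all): F trans, NH3 trans, CN trans; F cis, NH3 cis, CN trans; F cis, NH3 trans, CN cis; F cis, NH3 cis, CN cis (chiral); F trans, NH3 cis, CN cis.

5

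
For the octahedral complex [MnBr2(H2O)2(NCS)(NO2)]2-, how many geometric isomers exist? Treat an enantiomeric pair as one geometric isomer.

The distinct arrangements are (6 in all): Br trans, H2O trans; Br trans, H2O cis; Br cis, H2O cis (3 arrangements, 2 chiral); Br cis, H2O trans.

6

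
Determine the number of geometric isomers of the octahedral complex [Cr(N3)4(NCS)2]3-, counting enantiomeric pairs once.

In an octahedral complex each vertex has one trans partner and four cis neighbours.
The distinct arrangements are (2 in all): NCS trans; NCS cis.

2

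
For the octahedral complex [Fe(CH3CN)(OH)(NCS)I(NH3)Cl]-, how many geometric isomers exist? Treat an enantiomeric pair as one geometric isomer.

The six octahedral sites form three mutually perpendicular trans pairs.
Systematic enumeration (placing each ligand type in turn and discarding arrangements equivalent by rotation or reflection) gives 15 geometric isomers.

15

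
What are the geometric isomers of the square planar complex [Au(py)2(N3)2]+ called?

cis and trans

In a square planar complex each vertex has one trans partner and two cis neighbours.
Working through the distinct placements yields 2 geometric isomers: py cis; py trans.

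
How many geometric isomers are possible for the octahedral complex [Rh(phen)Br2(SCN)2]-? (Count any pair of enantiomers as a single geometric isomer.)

3

Each phen is bidentate and must span two cis positions.
Systematic placement gives 3 geometric isomers: Br trans, SCN cis; Br cis, SCN cis (chiral); Br cis, SCN trans.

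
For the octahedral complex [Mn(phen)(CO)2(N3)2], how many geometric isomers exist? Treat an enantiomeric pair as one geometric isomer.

3

In an octahedral complex each vertex has one trans partner and four cis neighbours.
Each phen is bidentate and must span two cis positions.
There are 3 geometric isomers: CO trans, N3 cis; CO cis, N3 cis (chiral); CO cis, N3 trans.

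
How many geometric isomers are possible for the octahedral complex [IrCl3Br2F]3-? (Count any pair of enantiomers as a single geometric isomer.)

The six octahedral sites form three mutually perpendicular trans pairs.
Working through the distinct placements yields 3 geometric isomers: Cl mer, Br trans; Cl fac, Br cis; Cl mer, Br cis.

3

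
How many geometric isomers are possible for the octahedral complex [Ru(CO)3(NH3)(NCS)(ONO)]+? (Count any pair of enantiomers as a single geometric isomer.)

An octahedron has six vertices in three trans pairs; every non-trans pair is cis.
The distinct arrangements are (4 in all): CO mer (3 arrangements); CO fac (chiral).

4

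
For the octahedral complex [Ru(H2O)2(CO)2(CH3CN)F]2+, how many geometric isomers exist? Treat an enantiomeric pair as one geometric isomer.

6

Working through the distinct placements yields 6 geometric isomers: H2O trans, CO cis; H2O cis, CO cis (3 arrangements, 2 chiral); H2O trans, CO trans; H2O cis, CO trans.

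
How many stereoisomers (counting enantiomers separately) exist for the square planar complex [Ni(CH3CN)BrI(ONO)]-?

A square has two trans pairs of vertices; adjacent vertices are cis.
There are 3 geometric isomers: (Br/I trans, CH3CN/ONO trans); (Br/ONO trans, CH3CN/I trans); (Br/CH3CN trans, I/ONO trans).
Each arrangement has an internal mirror plane or centre of symmetry, so none is chiral.

3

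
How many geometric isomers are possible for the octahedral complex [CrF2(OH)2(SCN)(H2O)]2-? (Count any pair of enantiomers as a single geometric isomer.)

In an octahedral complex each vertex has one trans partner and four cis neighbours.
Systematic placement gives 6 geometric isomers: F trans, OH cis; F trans, OH trans; F cis, OH cis (3 arrangements, 2 chiral); F cis, OH trans.

6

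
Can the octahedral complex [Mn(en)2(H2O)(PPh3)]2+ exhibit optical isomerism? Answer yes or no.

yes

The six octahedral sites form three mutually perpendicular trans pairs.
Each en is bidentate and must span two cis positions.
Systematic placement gives 2 geometric isomers: H2O and PPh3 mutually trans; H2O and PPh3 mutually cis (chiral).
One of these lacks any improper symmetry element and so occurs as an enantiomeric pair, giving 2 + 1 = 3 stereoisomers in total.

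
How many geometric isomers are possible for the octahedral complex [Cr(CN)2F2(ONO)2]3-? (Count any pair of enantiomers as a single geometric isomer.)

In an octahedral complex each vertex has one trans partner and four cis neighbours.
Systematic placement gives 5 geometric isomers: CN trans, F trans, ONO trans; CN trans, F cis, ONO cis; CN cis, F cis, ONO trans; CN cis, F cis, ONO cis (chiral); CN cis, F trans, ONO cis.

5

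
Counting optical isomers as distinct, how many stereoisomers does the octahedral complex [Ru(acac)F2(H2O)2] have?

An octahedron has six vertices in three trans pairs; every non-trans pair is cis.
Each acac is bidentate and must span two cis positions.
Systematic placement gives 3 geometric isomers: F trans, H2O cis; F cis, H2O cis (chiral); F cis, H2O trans.
One of these lacks any improper symmetry element and so occurs as an enantiomeric pair, giving 3 + 1 = 4 stereoisomers in total.

4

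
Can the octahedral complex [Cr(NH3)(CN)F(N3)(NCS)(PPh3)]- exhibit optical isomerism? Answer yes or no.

yes

Placing the ligands in turn and identifying arrangements related by rotation or reflection leaves 15 distinct geometric isomers.
Of these, 15 lack any improper symmetry element and so occur as enantiomeric pairs, giving 15 + 15 = 30 stereoisomers in total.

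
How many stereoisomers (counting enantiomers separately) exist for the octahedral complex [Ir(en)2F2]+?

3

In an octahedral complex each vertex has one trans partner and four cis neighbours.
Each en is bidentate and must span two cis positions.
There are 2 geometric isomers: F trans; F cis (chiral).
One of these lacks any improper symmetry element and so occurs as an enantiomeric pair, giving 2 + 1 = 3 stereoisomers in total.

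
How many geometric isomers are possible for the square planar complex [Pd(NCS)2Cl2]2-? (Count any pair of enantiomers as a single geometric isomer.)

In a square planar complex each vertex has one trans partner and two cis neighbours.
Systematic placement gives 2 geometric isomers: NCS cis; NCS trans.

2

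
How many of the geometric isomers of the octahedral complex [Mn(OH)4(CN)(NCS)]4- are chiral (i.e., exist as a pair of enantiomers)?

Working through the distinct placements yields 2 geometric isomers: CN and NCS mutually trans; CN and NCS mutually cis.
Each arrangement has an internal mirror plane or centre of symmetry, so none is chiral.

0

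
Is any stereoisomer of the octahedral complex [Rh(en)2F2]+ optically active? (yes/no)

An octahedron has six vertices in three trans pairs; every non-trans pair is cis.
Each en is bidentate and must span two cis positions.
Working through the distinct placements yields 2 geometric isomers: F trans; F cis (chiral).
One of these lacks any improper symmetry element and so occurs as an enantiomeric pair, giving 2 + 1 = 3 stereoisomers in total.

yes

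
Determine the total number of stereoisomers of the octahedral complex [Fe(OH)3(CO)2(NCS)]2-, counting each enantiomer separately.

3

In an octahedral complex each vertex has one trans partner and four cis neighbours.
Working through the distinct placements yields 3 geometric isomers: OH mer, CO trans; OH mer, CO cis; OH fac, CO cis.
Each arrangement has an internal mirror plane or centre of symmetry, so none is chiral.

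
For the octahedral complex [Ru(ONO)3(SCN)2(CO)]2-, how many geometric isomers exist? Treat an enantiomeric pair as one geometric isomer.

3

Working through the distinct placements yields 3 geometric isomers: ONO mer, SCN trans; ONO fac, SCN cis; ONO mer, SCN cis.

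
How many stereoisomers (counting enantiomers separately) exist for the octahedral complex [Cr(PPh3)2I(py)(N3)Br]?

The six octahedral sites form three mutually perpendicular trans pairs.
Systematic enumeration (placing each ligand type in turn and discarding arrangements equivalent by rotation or reflection) gives 9 geometric isomers.
Of these, 6 lack any improper symmetry element and so occur as enantiomeric pairs, giving 9 + 6 = 15 stereoisomers in total.

15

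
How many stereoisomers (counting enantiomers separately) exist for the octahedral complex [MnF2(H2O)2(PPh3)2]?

Working through the distinct placements yields 5 geometric isomers: F trans, H2O trans, PPh3 trans; F trans, H2O cis, PPh3 cis; F cis, H2O cis, PPh3 trans; F cis, H2O cis, PPh3 cis (chiral); F cis, H2O trans, PPh3 cis.
One of these lacks any improper symmetry element and so occurs as an enantiomeric pair, giving 5 + 1 = 6 stereoisomers in total.

6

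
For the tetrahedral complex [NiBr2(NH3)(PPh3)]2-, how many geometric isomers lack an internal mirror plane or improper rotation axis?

Only one geometric arrangement is possible.

0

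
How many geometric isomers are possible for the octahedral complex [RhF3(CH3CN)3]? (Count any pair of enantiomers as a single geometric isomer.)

2

An octahedron has six vertices in three trans pairs; every non-trans pair is cis.
Systematic placement gives 2 geometric isomers: F mer; F fac.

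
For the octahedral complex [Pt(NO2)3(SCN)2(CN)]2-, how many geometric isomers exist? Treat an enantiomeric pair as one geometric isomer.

The six octahedral sites form three mutually perpendicular trans pairs.
There are 3 geometric isomers: NO2 mer, SCN trans; NO2 fac, SCN cis; NO2 mer, SCN cis.

3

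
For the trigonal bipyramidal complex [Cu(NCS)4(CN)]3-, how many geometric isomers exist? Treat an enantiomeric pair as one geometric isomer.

2

A trigonal bipyramid has two axial and three equatorial sites, which are chemically inequivalent.
Systematic placement gives 2 geometric isomers: CN axial; CN equatorial.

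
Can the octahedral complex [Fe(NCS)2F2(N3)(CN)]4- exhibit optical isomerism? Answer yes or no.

There are 6 geometric isomers: NCS trans, F cis; NCS cis, F cis (3 arrangements, 2 chiral); NCS trans, F trans; NCS cis, F trans.
Of these, 2 lack any improper symmetry element and so occur as enantiomeric pairs, giving 6 + 2 = 8 stereoisomers in total.

yes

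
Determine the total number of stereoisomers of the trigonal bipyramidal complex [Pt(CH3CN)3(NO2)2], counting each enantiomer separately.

In a trigonal bipyramid the two axial positions differ from the three equatorial ones.
Systematic placement gives 3 geometric isomers: NO2 both equatorial; NO2 one axial, one equatorial; NO2 both axial.
Each arrangement has an internal mirror plane or centre of symmetry, so none is chiral.

3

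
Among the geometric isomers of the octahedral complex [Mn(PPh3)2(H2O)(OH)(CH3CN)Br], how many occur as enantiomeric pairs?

An octahedron has six vertices in three trans pairs; every non-trans pair is cis.
Placing the ligands in turn and identifying arrangements related by rotation or reflection leaves 9 distinct geometric isomers.
Of these, 6 lack any improper symmetry element and so occur as enantiomeric pairs, giving 9 + 6 = 15 stereoisomers in total.

6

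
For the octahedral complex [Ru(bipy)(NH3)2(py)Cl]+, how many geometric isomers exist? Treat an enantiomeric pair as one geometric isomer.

4

Each bipy is bidentate and must span two cis positions.
There are 4 geometric isomers: NH3 cis (3 arrangements, 2 chiral); NH3 trans.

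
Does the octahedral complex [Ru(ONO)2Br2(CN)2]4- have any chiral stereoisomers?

yes

The distinct arrangements are (5 in all): ONO trans, Br trans, CN trans; ONO cis, Br trans, CN cis; ONO trans, Br cis, CN cis; ONO cis, Br cis, CN cis (chiral); ONO cis, Br cis, CN trans.
One of these lacks any improper symmetry element and so occurs as an enantiomeric pair, giving 5 + 1 = 6 stereoisomers in total.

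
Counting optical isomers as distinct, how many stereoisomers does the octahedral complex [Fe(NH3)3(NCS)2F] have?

An octahedron has six vertices in three trans pairs; every non-trans pair is cis.
The distinct arrangements are (3 in all): NH3 mer, NCS cis; NH3 mer, NCS trans; NH3 fac, NCS cis.
Each arrangement has an internal mirror plane or centre of symmetry, so none is chiral.

3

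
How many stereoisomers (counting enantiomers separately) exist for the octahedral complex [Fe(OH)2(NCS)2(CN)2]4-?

6

An octahedron has six vertices in three trans pairs; every non-trans pair is cis.
Systematic placement gives 5 geometric isomers: OH trans, NCS trans, CN trans; OH cis, NCS cis, CN trans; OH trans, NCS cis, CN cis; OH cis, NCS cis, CN cis (chiral); OH cis, NCS trans, CN cis.
One of these lacks any improper symmetry element and so occurs as an enantiomeric pair, giving 5 + 1 = 6 stereoisomers in total.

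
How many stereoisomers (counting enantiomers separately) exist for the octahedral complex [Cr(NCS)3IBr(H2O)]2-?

Working through the distinct placements yields 4 geometric isomers: NCS mer (3 arrangements); NCS fac (chiral).
One of these lacks any improper symmetry element and so occurs as an enantiomeric pair, giving 4 + 1 = 5 stereoisomers in total.

5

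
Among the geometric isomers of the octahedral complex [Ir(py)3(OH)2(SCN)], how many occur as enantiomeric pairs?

An octahedron has six vertices in three trans pairs; every non-trans pair is cis.
Systematic placement gives 3 geometric isomers: py mer, OH trans; py mer, OH cis; py fac, OH cis.
Each arrangement has an internal mirror plane or centre of symmetry, so none is chiral.

0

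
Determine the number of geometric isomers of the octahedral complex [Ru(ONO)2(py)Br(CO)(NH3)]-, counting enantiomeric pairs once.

The six octahedral sites form three mutually perpendicular trans pairs.
Placing the ligands in turn and identifying arrangements related by rotation or reflection leaves 9 distinct geometric isomers.

9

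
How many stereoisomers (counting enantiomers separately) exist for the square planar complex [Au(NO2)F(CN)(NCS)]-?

3

Systematic placement gives 3 geometric isomers: (CN/NCS trans, F/NO2 trans); (CN/NO2 trans, F/NCS trans); (CN/F trans, NCS/NO2 trans).
Each arrangement has an internal mirror plane or centre of symmetry, so none is chiral.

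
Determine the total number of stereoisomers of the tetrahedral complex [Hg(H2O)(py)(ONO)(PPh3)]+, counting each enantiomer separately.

All four vertices of a tetrahedron are equivalent and mutually adjacent, so cis/trans isomerism cannot arise.
Only one geometric arrangement is possible; it has no improper symmetry element, so it exists as a pair of enantiomers (2 stereoisomers).

2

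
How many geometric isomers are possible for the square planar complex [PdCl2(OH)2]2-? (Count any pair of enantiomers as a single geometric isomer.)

A square has two trans pairs of vertices; adjacent vertices are cis.
The distinct arrangements are (2 in all): Cl cis; Cl trans.

2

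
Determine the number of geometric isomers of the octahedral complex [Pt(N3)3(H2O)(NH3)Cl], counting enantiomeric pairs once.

The six octahedral sites form three mutually perpendicular trans pairs.
Systematic placement gives 4 geometric isomers: N3 mer (3 arrangements); N3 fac (chiral).

4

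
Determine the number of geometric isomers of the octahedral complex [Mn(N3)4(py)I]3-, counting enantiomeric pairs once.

2

The six octahedral sites form three mutually perpendicular trans pairs.
Systematic placement gives 2 geometric isomers: py and I mutually cis; py and I mutually trans.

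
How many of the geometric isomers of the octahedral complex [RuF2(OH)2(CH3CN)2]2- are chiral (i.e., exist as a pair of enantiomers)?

1

The six octahedral sites form three mutually perpendicular trans pairs.
Working through the distinct placements yields 5 geometric isomers: F trans, OH trans, CH3CN trans; F cis, OH cis, CH3CN trans; F cis, OH trans, CH3CN cis; F cis, OH cis, CH3CN cis (chiral); F trans, OH cis, CH3CN cis.
One of these lacks any improper symmetry element and so occurs as an enantiomeric pair, giving 5 + 1 = 6 stereoisomers in total.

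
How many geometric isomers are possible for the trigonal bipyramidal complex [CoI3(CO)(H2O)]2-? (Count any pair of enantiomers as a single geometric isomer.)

4

A trigonal bipyramid has two axial and three equatorial sites, which are chemically inequivalent.
Systematic placement gives 4 geometric isomers: CO axial, H2O axial; CO axial, H2O equatorial; CO equatorial, H2O axial; CO equatorial, H2O equatorial.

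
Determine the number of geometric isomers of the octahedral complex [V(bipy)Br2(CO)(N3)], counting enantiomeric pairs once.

4

The six octahedral sites form three mutually perpendicular trans pairs.
Each bipy is bidentate and must span two cis positions.
Working through the distinct placements yields 4 geometric isomers: Br trans; Br cis (3 arrangements, 2 chiral).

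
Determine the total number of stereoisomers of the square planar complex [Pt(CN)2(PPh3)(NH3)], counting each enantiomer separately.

2

Systematic placement gives 2 geometric isomers: CN cis; CN trans.
Each arrangement has an internal mirror plane or centre of symmetry, so none is chiral.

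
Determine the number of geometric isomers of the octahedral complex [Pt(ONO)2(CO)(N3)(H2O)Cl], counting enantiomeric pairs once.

In an octahedral complex each vertex has one trans partner and four cis neighbours.
Placing the ligands in turn and identifying arrangements related by rotation or reflection leaves 9 distinct geometric isomers.

9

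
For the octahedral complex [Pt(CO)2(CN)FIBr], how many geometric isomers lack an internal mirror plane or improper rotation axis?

6

The six octahedral sites form three mutually perpendicular trans pairs.
Exhaustive case analysis gives 9 geometric isomers.
Of these, 6 lack any improper symmetry element and so occur as enantiomeric pairs, giving 9 + 6 = 15 stereoisomers in total.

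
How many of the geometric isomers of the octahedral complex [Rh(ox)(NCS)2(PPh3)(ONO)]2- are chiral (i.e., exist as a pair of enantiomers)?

2

An octahedron has six vertices in three trans pairs; every non-trans pair is cis.
Each ox is bidentate and must span two cis positions.
Systematic placement gives 4 geometric isomers: NCS trans; NCS cis (3 arrangements, 2 chiral).
Of these, 2 lack any improper symmetry element and so occur as enantiomeric pairs, giving 4 + 2 = 6 stereoisomers in total.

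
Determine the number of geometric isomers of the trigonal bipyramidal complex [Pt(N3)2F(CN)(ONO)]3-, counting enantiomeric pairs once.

Systematic enumeration (placing each ligand type in turn and discarding arrangements equivalent by rotation or reflection) gives 7 geometric isomers.

7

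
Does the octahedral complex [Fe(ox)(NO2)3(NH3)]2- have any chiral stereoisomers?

no

An octahedron has six vertices in three trans pairs; every non-trans pair is cis.
Each ox is bidentate and must span two cis positions.
There are 2 geometric isomers: NO2 fac; NO2 mer.
Each arrangement has an internal mirror plane or centre of symmetry, so none is chiral.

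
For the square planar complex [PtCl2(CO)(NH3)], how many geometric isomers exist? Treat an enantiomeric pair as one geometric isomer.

In a square planar complex each vertex has one trans partner and two cis neighbours.
Systematic placement gives 2 geometric isomers: Cl cis; Cl trans.

2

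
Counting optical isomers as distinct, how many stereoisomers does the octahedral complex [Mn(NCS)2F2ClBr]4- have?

In an octahedral complex each vertex has one trans partner and four cis neighbours.
Systematic placement gives 6 geometric isomers: NCS trans, F trans; NCS cis, F cis (3 arrangements, 2 chiral); NCS trans, F cis; NCS cis, F trans.
Of these, 2 lack any improper symmetry element and so occur as enantiomeric pairs, giving 6 + 2 = 8 stereoisomers in total.

8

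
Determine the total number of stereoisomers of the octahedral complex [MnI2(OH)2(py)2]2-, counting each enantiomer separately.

6

The six octahedral sites form three mutually perpendicular trans pairs.
Systematic placement gives 5 geometric isomers: I trans, OH trans, py trans; I trans, OH cis, py cis; I cis, OH cis, py trans; I cis, OH cis, py cis (chiral); I cis, OH trans, py cis.
One of these lacks any improper symmetry element and so occurs as an enantiomeric pair, giving 5 + 1 = 6 stereoisomers in total.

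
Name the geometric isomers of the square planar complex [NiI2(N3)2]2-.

cis and trans

In a square planar complex each vertex has one trans partner and two cis neighbours.
Working through the distinct placements yields 2 geometric isomers: I cis; I trans.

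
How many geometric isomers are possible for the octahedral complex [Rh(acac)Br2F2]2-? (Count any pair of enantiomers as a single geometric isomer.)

3

In an octahedral complex each vertex has one trans partner and four cis neighbours.
Each acac is bidentate and must span two cis positions.
Systematic placement gives 3 geometric isomers: Br trans, F cis; Br cis, F cis (chiral); Br cis, F trans.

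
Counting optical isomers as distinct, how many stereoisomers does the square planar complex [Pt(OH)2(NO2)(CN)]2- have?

2

Systematic placement gives 2 geometric isomers: OH cis; OH trans.
Each arrangement has an internal mirror plane or centre of symmetry, so none is chiral.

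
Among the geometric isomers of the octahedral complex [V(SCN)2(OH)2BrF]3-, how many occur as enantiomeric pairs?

2

In an octahedral complex each vertex has one trans partner and four cis neighbours.
Working through the distinct placements yields 6 geometric isomers: SCN trans, OH trans; SCN cis, OH cis (3 arrangements, 2 chiral); SCN trans, OH cis; SCN cis, OH trans.
Of these, 2 lack any improper symmetry element and so occur as enantiomeric pairs, giving 6 + 2 = 8 stereoisomers in total.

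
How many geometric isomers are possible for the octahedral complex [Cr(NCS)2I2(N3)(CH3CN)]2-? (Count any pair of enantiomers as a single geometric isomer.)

An octahedron has six vertices in three trans pairs; every non-trans pair is cis.
There are 6 geometric isomers: NCS trans, I cis; NCS cis, I cis (3 arrangements, 2 chiral); NCS trans, I trans; NCS cis, I trans.

6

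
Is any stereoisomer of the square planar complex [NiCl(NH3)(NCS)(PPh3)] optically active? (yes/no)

A square has two trans pairs of vertices; adjacent vertices are cis.
Systematic placement gives 3 geometric isomers: (Cl/NH3 trans, NCS/PPh3 trans); (Cl/PPh3 trans, NCS/NH3 trans); (Cl/NCS trans, NH3/PPh3 trans).
Each arrangement has an internal mirror plane or centre of symmetry, so none is chiral.

no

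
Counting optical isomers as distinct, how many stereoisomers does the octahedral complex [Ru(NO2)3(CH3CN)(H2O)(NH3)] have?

An octahedron has six vertices in three trans pairs; every non-trans pair is cis.
Systematic placement gives 4 geometric isomers: NO2 mer (3 arrangements); NO2 fac (chiral).
One of these lacks any improper symmetry element and so occurs as an enantiomeric pair, giving 4 + 1 = 5 stereoisomers in total.

5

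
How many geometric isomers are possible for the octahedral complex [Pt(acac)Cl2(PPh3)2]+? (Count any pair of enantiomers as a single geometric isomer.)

3

Each acac is bidentate and must span two cis positions.
The distinct arrangements are (3 in all): Cl trans, PPh3 cis; Cl cis, PPh3 cis (chiral); Cl cis, PPh3 trans.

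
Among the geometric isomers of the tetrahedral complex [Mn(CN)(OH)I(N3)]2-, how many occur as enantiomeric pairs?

All four vertices of a tetrahedron are equivalent and mutually adjacent, so cis/trans isomerism cannot arise.
Only one geometric arrangement is possible; it has no improper symmetry element, so it exists as a pair of enantiomers (2 stereoisomers).

1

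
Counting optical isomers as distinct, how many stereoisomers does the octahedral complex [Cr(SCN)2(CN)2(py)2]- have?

The six octahedral sites form three mutually perpendicular trans pairs.
Systematic placement gives 5 geometric isomers: SCN trans, CN trans, py trans; SCN cis, CN trans, py cis; SCN cis, CN cis, py trans; SCN cis, CN cis, py cis (chiral); SCN trans, CN cis, py cis.
One of these lacks any improper symmetry element and so occurs as an enantiomeric pair, giving 5 + 1 = 6 stereoisomers in total.

6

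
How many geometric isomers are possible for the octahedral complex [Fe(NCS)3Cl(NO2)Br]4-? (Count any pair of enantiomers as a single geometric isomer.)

The six octahedral sites form three mutually perpendicular trans pairs.
Working through the distinct placements yields 4 geometric isomers: NCS mer (3 arrangements); NCS fac (chiral).

4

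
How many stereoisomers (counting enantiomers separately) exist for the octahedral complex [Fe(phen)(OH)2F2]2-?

4

In an octahedral complex each vertex has one trans partner and four cis neighbours.
Each phen is bidentate and must span two cis positions.
Systematic placement gives 3 geometric isomers: OH cis, F trans; OH cis, F cis (chiral); OH trans, F cis.
One of these lacks any improper symmetry element and so occurs as an enantiomeric pair, giving 3 + 1 = 4 stereoisomers in total.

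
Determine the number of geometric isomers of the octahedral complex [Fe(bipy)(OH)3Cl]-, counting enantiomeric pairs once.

In an octahedral complex each vertex has one trans partner and four cis neighbours.
Each bipy is bidentate and must span two cis positions.
The distinct arrangements are (2 in all): OH fac; OH mer.

2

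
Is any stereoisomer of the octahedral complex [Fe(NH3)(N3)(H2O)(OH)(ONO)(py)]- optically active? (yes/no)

yes

An octahedron has six vertices in three trans pairs; every non-trans pair is cis.
Exhaustive case analysis gives 15 geometric isomers.
Of these, 15 lack any improper symmetry element and so occur as enantiomeric pairs, giving 15 + 15 = 30 stereoisomers in total.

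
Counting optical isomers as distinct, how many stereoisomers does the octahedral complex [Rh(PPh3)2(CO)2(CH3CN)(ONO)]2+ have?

Working through the distinct placements yields 6 geometric isomers: PPh3 trans, CO cis; PPh3 cis, CO cis (3 arrangements, 2 chiral); PPh3 trans, CO trans; PPh3 cis, CO trans.
Of these, 2 lack any improper symmetry element and so occur as enantiomeric pairs, giving 6 + 2 = 8 stereoisomers in total.

8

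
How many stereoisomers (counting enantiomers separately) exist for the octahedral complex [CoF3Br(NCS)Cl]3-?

5

An octahedron has six vertices in three trans pairs; every non-trans pair is cis.
There are 4 geometric isomers: F mer (3 arrangements); F fac (chiral).
One of these lacks any improper symmetry element and so occurs as an enantiomeric pair, giving 4 + 1 = 5 stereoisomers in total.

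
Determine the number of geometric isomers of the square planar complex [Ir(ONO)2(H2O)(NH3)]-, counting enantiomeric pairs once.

In a square planar complex each vertex has one trans partner and two cis neighbours.
The distinct arrangements are (2 in all): ONO cis; ONO trans.

2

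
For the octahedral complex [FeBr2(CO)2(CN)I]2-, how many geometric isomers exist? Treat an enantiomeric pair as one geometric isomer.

The distinct arrangements are (6 in all): Br trans, CO cis; Br trans, CO trans; Br cis, CO cis (3 arrangements, 2 chiral); Br cis, CO trans.

6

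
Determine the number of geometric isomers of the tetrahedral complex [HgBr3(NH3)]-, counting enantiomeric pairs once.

Only one geometric arrangement is possible.

1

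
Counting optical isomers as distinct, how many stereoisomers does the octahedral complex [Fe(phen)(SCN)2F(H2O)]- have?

6

Each phen is bidentate and must span two cis positions.
Systematic placement gives 4 geometric isomers: SCN cis (3 arrangements, 2 chiral); SCN trans.
Of these, 2 lack any improper symmetry element and so occur as enantiomeric pairs, giving 4 + 2 = 6 stereoisomers in total.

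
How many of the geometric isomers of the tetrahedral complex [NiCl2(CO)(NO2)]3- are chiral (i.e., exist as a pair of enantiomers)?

All four vertices of a tetrahedron are equivalent and mutually adjacent, so cis/trans isomerism cannot arise.
Only one geometric arrangement is possible.

0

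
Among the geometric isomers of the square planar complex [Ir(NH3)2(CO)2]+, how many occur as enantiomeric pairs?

A square has two trans pairs of vertices; adjacent vertices are cis.
Working through the distinct placements yields 2 geometric isomers: NH3 cis; NH3 trans.
Each arrangement has an internal mirror plane or centre of symmetry, so none is chiral.

0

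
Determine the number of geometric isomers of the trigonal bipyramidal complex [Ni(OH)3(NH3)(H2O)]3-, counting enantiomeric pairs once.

A trigonal bipyramid has two axial and three equatorial sites, which are chemically inequivalent.
There are 4 geometric isomers: NH3 axial, H2O axial; NH3 equatorial, H2O axial; NH3 axial, H2O equatorial; NH3 equatorial, H2O equatorial.

4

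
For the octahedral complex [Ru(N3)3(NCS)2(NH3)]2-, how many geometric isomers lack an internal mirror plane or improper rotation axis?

0

Working through the distinct placements yields 3 geometric isomers: N3 mer, NCS cis; N3 mer, NCS trans; N3 fac, NCS cis.
Each arrangement has an internal mirror plane or centre of symmetry, so none is chiral.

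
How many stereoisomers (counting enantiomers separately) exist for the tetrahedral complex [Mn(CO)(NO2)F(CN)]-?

2

Only one geometric arrangement is possible; it has no improper symmetry element, so it exists as a pair of enantiomers (2 stereoisomers).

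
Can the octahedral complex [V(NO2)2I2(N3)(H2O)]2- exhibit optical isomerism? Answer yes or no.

yes

An octahedron has six vertices in three trans pairs; every non-trans pair is cis.
There are 6 geometric isomers: NO2 trans, I cis; NO2 cis, I cis (3 arrangements, 2 chiral); NO2 trans, I trans; NO2 cis, I trans.
Of these, 2 lack any improper symmetry element and so occur as enantiomeric pairs, giving 6 + 2 = 8 stereoisomers in total.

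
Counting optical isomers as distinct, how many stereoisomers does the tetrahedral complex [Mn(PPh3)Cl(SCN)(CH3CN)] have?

2

Only one geometric arrangement is possible; it has no improper symmetry element, so it exists as a pair of enantiomers (2 stereoisomers).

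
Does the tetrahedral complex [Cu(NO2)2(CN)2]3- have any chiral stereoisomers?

In a tetrahedral complex all four positions are equivalent and every pair of ligands is adjacent — there is no cis/trans distinction.
Only one geometric arrangement is possible.

no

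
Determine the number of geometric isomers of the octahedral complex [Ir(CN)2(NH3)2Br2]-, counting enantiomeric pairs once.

5

An octahedron has six vertices in three trans pairs; every non-trans pair is cis.
Working through the distinct placements yields 5 geometric isomers: CN trans, NH3 trans, Br trans; CN cis, NH3 cis, Br trans; CN cis, NH3 trans, Br cis; CN cis, NH3 cis, Br cis (chiral); CN trans, NH3 cis, Br cis.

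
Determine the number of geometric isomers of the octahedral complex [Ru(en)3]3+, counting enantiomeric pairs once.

In an octahedral complex each vertex has one trans partner and four cis neighbours.
Each en is bidentate and must span two cis positions.
Only one geometric arrangement is possible; it has no improper symmetry element, so it exists as a pair of enantiomers (2 stereoisomers).

1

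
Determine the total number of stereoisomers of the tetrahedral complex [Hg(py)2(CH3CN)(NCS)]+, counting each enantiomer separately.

1

Only one geometric arrangement is possible.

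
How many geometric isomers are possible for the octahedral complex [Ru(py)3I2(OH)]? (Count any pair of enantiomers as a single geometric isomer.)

An octahedron has six vertices in three trans pairs; every non-trans pair is cis.
Working through the distinct placements yields 3 geometric isomers: py mer, I trans; py mer, I cis; py fac, I cis.

3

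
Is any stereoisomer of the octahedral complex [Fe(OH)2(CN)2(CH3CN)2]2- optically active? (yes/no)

The six octahedral sites form three mutually perpendicular trans pairs.
There are 5 geometric isomers: OH trans, CN trans, CH3CN trans; OH cis, CN cis, CH3CN trans; OH trans, CN cis, CH3CN cis; OH cis, CN cis, CH3CN cis (chiral); OH cis, CN trans, CH3CN cis.
One of these lacks any improper symmetry element and so occurs as an enantiomeric pair, giving 5 + 1 = 6 stereoisomers in total.

yes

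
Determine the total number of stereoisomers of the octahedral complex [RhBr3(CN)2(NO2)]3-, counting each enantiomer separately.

The six octahedral sites form three mutually perpendicular trans pairs.
Working through the distinct placements yields 3 geometric isomers: Br mer, CN cis; Br mer, CN trans; Br fac, CN cis.
Each arrangement has an internal mirror plane or centre of symmetry, so none is chiral.

3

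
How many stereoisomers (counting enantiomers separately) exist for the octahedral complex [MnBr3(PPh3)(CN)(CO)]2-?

5

In an octahedral complex each vertex has one trans partner and four cis neighbours.
The distinct arrangements are (4 in all): Br mer (3 arrangements); Br fac (chiral).
One of these lacks any improper symmetry element and so occurs as an enantiomeric pair, giving 4 + 1 = 5 stereoisomers in total.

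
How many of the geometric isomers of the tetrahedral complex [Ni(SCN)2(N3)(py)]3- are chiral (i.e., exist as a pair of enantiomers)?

0

In a tetrahedral complex all four positions are equivalent and every pair of ligands is adjacent — there is no cis/trans distinction.
Only one geometric arrangement is possible.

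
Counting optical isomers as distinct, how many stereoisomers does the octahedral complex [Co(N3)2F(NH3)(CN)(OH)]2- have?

15

The six octahedral sites form three mutually perpendicular trans pairs.
Placing the ligands in turn and identifying arrangements related by rotation or reflection leaves 9 distinct geometric isomers.
Of these, 6 lack any improper symmetry element and so occur as enantiomeric pairs, giving 9 + 6 = 15 stereoisomers in total.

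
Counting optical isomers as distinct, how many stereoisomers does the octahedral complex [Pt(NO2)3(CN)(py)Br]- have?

The six octahedral sites form three mutually perpendicular trans pairs.
Working through the distinct placements yields 4 geometric isomers: NO2 mer (3 arrangements); NO2 fac (chiral).
One of these lacks any improper symmetry element and so occurs as an enantiomeric pair, giving 4 + 1 = 5 stereoisomers in total.

5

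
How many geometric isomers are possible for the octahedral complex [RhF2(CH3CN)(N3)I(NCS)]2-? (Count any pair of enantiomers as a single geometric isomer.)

An octahedron has six vertices in three trans pairs; every non-trans pair is cis.
Systematic enumeration (placing each ligand type in turn and discarding arrangements equivalent by rotation or reflection) gives 9 geometric isomers.

9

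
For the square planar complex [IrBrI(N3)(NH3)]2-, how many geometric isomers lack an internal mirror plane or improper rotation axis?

0

In a square planar complex each vertex has one trans partner and two cis neighbours.
Systematic placement gives 3 geometric isomers: (Br/N3 trans, I/NH3 trans); (Br/NH3 trans, I/N3 trans); (Br/I trans, N3/NH3 trans).
Each arrangement has an internal mirror plane or centre of symmetry, so none is chiral.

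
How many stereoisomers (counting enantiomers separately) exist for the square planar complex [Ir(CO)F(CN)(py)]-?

3

In a square planar complex each vertex has one trans partner and two cis neighbours.
There are 3 geometric isomers: (CN/F trans, CO/py trans); (CN/py trans, CO/F trans); (CN/CO trans, F/py trans).
Each arrangement has an internal mirror plane or centre of symmetry, so none is chiral.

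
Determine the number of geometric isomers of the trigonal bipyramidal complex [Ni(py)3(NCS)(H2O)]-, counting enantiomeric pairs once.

4

In a trigonal bipyramid the two axial positions differ from the three equatorial ones.
Working through the distinct placements yields 4 geometric isomers: NCS axial, H2O axial; NCS equatorial, H2O axial; NCS axial, H2O equatorial; NCS equatorial, H2O equatorial.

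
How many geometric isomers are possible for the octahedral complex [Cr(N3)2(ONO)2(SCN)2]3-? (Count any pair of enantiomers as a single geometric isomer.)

In an octahedral complex each vertex has one trans partner and four cis neighbours.
Systematic placement gives 5 geometric isomers: N3 trans, ONO trans, SCN trans; N3 trans, ONO cis, SCN cis; N3 cis, ONO cis, SCN trans; N3 cis, ONO cis, SCN cis (chiral); N3 cis, ONO trans, SCN cis.

5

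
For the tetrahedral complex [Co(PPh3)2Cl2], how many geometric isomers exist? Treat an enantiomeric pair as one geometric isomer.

1

All four vertices of a tetrahedron are equivalent and mutually adjacent, so cis/trans isomerism cannot arise.
Only one geometric arrangement is possible.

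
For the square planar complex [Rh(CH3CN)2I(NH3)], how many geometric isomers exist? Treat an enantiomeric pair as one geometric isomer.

A square has two trans pairs of vertices; adjacent vertices are cis.
Systematic placement gives 2 geometric isomers: CH3CN cis; CH3CN trans.

2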